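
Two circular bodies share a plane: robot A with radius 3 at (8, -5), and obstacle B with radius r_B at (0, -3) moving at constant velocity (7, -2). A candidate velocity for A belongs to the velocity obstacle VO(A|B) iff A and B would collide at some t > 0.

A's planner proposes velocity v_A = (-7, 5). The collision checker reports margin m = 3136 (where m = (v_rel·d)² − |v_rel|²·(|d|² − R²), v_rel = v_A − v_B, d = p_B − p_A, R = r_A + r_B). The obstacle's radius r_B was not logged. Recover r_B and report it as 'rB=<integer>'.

m = 3136
d = (-8, 2);  v_rel = (-14, 7),  |v_rel|² = 245
v_rel×d = (-14)·(2) − (7)·(-8) = 28
since m = R²·245 − 28²:  R² = (784 + 3136) / 245 = 16
R = √16 = 4  ⇒  r_B = 4 − 3 = 1

rB=1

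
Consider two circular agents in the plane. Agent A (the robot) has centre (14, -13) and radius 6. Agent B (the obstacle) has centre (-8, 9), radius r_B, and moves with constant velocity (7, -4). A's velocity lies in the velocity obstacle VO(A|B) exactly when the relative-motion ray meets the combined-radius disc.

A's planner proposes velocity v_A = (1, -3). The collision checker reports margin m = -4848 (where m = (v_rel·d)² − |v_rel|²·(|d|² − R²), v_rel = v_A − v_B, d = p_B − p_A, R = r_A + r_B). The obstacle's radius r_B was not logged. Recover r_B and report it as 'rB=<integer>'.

m = -4848
d = (-22, 22);  v_rel = (-6, 1),  |v_rel|² = 37
v_rel×d = (-6)·(22) − (1)·(-22) = -110
since m = R²·37 − (-110)²:  R² = (12100 + -4848) / 37 = 196
R = √196 = 14  ⇒  r_B = 14 − 6 = 8

rB=8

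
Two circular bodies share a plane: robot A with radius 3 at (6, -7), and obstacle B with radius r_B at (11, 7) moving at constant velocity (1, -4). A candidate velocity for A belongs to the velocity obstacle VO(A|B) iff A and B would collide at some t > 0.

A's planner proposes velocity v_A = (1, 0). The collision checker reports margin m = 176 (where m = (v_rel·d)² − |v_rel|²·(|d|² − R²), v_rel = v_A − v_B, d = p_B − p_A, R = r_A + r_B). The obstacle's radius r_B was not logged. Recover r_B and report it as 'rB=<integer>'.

m = 176
d = (5, 14);  v_rel = (0, 4),  |v_rel|² = 16
v_rel×d = (0)·(14) − (4)·(5) = -20
since m = R²·16 − (-20)²:  R² = (400 + 176) / 16 = 36
R = √36 = 6  ⇒  r_B = 6 − 3 = 3

rB=3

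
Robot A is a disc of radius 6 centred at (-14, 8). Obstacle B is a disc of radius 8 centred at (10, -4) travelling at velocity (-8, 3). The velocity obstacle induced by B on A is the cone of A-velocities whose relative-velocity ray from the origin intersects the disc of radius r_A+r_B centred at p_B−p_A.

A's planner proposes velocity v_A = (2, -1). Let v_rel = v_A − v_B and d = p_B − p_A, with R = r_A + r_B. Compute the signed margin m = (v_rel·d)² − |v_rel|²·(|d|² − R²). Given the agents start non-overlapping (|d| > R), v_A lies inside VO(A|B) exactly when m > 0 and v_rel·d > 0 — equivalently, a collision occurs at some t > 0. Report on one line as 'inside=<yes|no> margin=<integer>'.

d = (24, -12),  |d|² = 720;  R = 6+8 = 14,  c = 720−14² = 524
v_rel = (10, -4),  |v_rel|² = 116;  v_rel·d = (10)·(24) + (-4)·(-12) = 288
116·t² − 576·t + 524 = 0  ⇒  m = 288² − 116·524 = 22160
m = 22160 > 0,  v_rel·d = 288 > 0  ⇒  inside

inside=yes margin=22160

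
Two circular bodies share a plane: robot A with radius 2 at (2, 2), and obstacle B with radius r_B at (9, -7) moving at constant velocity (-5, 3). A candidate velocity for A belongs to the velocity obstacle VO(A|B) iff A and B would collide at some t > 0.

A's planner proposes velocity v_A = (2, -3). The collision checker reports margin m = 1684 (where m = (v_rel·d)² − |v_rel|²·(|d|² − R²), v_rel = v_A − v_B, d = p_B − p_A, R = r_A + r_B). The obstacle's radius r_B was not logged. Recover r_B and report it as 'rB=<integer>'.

m = 1684
d = (7, -9);  v_rel = (7, -6),  |v_rel|² = 85
v_rel×d = (7)·(-9) − (-6)·(7) = -21
since m = R²·85 − (-21)²:  R² = (441 + 1684) / 85 = 25
R = √25 = 5  ⇒  r_B = 5 − 2 = 3

rB=3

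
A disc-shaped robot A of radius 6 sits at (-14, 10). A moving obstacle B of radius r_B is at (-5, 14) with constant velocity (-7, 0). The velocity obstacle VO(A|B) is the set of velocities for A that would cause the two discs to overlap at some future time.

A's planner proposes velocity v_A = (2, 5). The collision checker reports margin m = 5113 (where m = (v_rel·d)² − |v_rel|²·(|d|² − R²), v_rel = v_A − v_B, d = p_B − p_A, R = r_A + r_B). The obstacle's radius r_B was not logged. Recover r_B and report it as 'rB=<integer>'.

m = 5113
d = (9, 4);  v_rel = (9, 5),  |v_rel|² = 106
v_rel×d = (9)·(4) − (5)·(9) = -9
since m = R²·106 − (-9)²:  R² = (81 + 5113) / 106 = 49
R = √49 = 7  ⇒  r_B = 7 − 6 = 1

rB=1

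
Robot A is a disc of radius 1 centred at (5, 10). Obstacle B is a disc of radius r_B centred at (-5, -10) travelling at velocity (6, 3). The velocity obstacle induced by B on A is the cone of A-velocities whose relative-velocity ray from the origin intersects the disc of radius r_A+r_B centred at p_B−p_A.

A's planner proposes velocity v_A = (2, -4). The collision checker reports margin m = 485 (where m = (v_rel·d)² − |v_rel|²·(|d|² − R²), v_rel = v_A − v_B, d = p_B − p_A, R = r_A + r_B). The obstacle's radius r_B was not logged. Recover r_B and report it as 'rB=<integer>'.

m = 485
d = (-10, -20);  v_rel = (-4, -7),  |v_rel|² = 65
v_rel×d = (-4)·(-20) − (-7)·(-10) = 10
since m = R²·65 − 10²:  R² = (100 + 485) / 65 = 9
R = √9 = 3  ⇒  r_B = 3 − 1 = 2

rB=2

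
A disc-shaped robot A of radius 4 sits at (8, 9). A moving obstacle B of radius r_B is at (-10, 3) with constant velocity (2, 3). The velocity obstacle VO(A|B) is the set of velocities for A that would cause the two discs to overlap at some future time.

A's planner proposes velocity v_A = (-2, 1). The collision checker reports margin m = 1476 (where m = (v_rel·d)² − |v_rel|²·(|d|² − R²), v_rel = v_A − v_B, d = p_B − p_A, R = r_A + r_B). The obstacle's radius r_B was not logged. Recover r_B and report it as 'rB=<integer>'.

m = 1476
d = (-18, -6);  v_rel = (-4, -2),  |v_rel|² = 20
v_rel×d = (-4)·(-6) − (-2)·(-18) = -12
since m = R²·20 − (-12)²:  R² = (144 + 1476) / 20 = 81
R = √81 = 9  ⇒  r_B = 9 − 4 = 5

rB=5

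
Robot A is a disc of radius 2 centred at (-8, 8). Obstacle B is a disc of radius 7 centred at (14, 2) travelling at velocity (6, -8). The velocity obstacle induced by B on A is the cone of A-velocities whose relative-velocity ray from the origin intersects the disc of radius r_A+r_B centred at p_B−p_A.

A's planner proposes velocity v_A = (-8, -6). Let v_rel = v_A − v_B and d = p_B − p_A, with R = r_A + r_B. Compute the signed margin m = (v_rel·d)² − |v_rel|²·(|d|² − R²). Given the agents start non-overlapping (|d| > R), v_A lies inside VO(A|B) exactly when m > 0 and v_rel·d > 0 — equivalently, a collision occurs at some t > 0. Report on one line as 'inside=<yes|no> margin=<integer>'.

d = (22, -6),  |d|² = 520;  R = 2+7 = 9,  c = 520−9² = 439
v_rel = (-14, 2),  |v_rel|² = 200;  v_rel·d = (-14)·(22) + (2)·(-6) = -320
200·t² + 640·t + 439 = 0  ⇒  m = (-320)² − 200·439 = 14600
m = 14600 > 0,  v_rel·d = -320 < 0  ⇒  outside

inside=no margin=14600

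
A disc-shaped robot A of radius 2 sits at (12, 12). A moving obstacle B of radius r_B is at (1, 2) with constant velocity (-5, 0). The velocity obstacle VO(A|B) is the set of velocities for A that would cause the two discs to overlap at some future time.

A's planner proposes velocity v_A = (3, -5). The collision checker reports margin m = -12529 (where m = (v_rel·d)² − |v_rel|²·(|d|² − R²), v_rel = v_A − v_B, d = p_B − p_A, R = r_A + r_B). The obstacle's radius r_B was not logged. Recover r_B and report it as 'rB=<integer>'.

m = -12529
d = (-11, -10);  v_rel = (8, -5),  |v_rel|² = 89
v_rel×d = (8)·(-10) − (-5)·(-11) = -135
since m = R²·89 − (-135)²:  R² = (18225 + -12529) / 89 = 64
R = √64 = 8  ⇒  r_B = 8 − 2 = 6

rB=6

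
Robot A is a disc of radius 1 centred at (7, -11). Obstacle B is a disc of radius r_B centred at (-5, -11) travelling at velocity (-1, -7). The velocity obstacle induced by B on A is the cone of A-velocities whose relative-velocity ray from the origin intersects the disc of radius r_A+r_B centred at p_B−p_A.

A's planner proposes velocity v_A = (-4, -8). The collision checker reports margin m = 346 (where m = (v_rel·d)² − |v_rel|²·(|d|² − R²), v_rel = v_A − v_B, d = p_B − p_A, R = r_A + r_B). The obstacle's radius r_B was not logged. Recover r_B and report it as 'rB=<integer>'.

m = 346
d = (-12, 0);  v_rel = (-3, -1),  |v_rel|² = 10
v_rel×d = (-3)·(0) − (-1)·(-12) = -12
since m = R²·10 − (-12)²:  R² = (144 + 346) / 10 = 49
R = √49 = 7  ⇒  r_B = 7 − 1 = 6

rB=6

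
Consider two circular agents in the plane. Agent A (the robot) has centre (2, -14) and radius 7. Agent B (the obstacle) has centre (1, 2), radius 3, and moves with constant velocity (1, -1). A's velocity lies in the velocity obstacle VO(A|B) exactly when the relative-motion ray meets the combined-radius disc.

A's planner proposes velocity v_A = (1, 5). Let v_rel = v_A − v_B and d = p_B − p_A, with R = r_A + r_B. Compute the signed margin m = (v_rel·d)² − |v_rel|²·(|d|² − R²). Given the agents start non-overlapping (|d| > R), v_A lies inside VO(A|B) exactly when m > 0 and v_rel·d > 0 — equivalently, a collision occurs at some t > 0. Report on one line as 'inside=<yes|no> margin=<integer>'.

d = (-1, 16),  |d|² = 257;  R = 7+3 = 10,  c = 257−10² = 157
v_rel = (0, 6),  |v_rel|² = 36;  v_rel·d = (0)·(-1) + (6)·(16) = 96
36·t² − 192·t + 157 = 0  ⇒  m = 96² − 36·157 = 3564
m = 3564 > 0,  v_rel·d = 96 > 0  ⇒  inside

inside=yes margin=3564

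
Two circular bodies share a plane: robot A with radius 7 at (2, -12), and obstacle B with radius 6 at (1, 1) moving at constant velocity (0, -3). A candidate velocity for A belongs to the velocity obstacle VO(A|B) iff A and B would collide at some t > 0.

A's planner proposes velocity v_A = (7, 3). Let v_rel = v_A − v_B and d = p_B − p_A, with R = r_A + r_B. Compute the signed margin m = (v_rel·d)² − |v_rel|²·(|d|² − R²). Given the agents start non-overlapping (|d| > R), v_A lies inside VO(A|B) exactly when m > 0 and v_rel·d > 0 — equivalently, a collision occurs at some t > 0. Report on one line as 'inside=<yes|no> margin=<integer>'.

d = (-1, 13),  |d|² = 170;  R = 7+6 = 13,  c = 170−13² = 1
v_rel = (7, 6),  |v_rel|² = 85;  v_rel·d = (7)·(-1) + (6)·(13) = 71
85·t² − 142·t + 1 = 0  ⇒  m = 71² − 85·1 = 4956
m = 4956 > 0,  v_rel·d = 71 > 0  ⇒  inside

inside=yes margin=4956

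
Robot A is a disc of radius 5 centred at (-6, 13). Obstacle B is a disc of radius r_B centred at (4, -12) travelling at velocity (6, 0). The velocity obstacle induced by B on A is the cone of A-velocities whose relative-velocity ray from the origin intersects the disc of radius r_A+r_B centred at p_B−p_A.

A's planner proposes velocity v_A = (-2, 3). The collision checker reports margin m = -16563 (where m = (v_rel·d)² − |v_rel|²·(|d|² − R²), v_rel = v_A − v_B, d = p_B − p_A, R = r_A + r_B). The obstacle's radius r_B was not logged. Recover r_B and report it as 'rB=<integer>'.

m = -16563
d = (10, -25);  v_rel = (-8, 3),  |v_rel|² = 73
v_rel×d = (-8)·(-25) − (3)·(10) = 170
since m = R²·73 − 170²:  R² = (28900 + -16563) / 73 = 169
R = √169 = 13  ⇒  r_B = 13 − 5 = 8

rB=8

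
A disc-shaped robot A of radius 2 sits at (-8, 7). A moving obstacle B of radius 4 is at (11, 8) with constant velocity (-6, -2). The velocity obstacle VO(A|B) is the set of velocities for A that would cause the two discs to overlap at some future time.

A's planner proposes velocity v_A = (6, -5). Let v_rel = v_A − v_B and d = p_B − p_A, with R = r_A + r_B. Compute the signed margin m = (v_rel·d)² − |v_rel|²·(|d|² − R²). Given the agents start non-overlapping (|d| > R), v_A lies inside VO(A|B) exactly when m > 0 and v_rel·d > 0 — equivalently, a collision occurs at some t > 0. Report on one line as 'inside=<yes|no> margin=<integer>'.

d = (19, 1),  |d|² = 362;  R = 2+4 = 6,  c = 362−6² = 326
v_rel = (12, -3),  |v_rel|² = 153;  v_rel·d = (12)·(19) + (-3)·(1) = 225
153·t² − 450·t + 326 = 0  ⇒  m = 225² − 153·326 = 747
m = 747 > 0,  v_rel·d = 225 > 0  ⇒  inside

inside=yes margin=747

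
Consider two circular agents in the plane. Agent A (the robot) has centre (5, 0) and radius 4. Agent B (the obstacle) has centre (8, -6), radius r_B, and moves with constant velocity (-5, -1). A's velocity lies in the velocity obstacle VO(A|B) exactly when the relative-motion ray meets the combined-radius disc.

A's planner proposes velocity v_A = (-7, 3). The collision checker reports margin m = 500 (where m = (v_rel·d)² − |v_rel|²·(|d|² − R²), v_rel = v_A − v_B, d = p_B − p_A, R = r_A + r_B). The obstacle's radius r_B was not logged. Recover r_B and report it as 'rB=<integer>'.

m = 500
d = (3, -6);  v_rel = (-2, 4),  |v_rel|² = 20
v_rel×d = (-2)·(-6) − (4)·(3) = 0
since m = R²·20 − 0²:  R² = (0 + 500) / 20 = 25
R = √25 = 5  ⇒  r_B = 5 − 4 = 1

rB=1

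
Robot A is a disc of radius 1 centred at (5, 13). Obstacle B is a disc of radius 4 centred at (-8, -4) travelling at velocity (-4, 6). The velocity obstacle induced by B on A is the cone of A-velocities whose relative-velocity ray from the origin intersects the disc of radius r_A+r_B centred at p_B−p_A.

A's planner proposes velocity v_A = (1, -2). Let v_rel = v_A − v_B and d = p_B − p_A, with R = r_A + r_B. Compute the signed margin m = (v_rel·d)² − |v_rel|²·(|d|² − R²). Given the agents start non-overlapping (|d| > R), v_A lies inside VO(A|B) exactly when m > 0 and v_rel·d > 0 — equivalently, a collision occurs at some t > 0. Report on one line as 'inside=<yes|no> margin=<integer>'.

d = (-13, -17),  |d|² = 458;  R = 1+4 = 5,  c = 458−5² = 433
v_rel = (5, -8),  |v_rel|² = 89;  v_rel·d = (5)·(-13) + (-8)·(-17) = 71
89·t² − 142·t + 433 = 0  ⇒  m = 71² − 89·433 = -33496
m = -33496 < 0,  v_rel·d = 71 > 0  ⇒  outside

inside=no margin=-33496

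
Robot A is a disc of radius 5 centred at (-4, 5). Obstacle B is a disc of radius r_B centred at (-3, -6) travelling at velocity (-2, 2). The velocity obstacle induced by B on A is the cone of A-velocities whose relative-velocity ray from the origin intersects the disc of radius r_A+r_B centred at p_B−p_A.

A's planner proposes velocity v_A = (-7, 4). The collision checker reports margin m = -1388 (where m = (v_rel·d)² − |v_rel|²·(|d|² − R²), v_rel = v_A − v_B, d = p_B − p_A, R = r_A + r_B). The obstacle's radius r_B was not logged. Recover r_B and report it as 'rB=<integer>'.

m = -1388
d = (1, -11);  v_rel = (-5, 2),  |v_rel|² = 29
v_rel×d = (-5)·(-11) − (2)·(1) = 53
since m = R²·29 − 53²:  R² = (2809 + -1388) / 29 = 49
R = √49 = 7  ⇒  r_B = 7 − 5 = 2

rB=2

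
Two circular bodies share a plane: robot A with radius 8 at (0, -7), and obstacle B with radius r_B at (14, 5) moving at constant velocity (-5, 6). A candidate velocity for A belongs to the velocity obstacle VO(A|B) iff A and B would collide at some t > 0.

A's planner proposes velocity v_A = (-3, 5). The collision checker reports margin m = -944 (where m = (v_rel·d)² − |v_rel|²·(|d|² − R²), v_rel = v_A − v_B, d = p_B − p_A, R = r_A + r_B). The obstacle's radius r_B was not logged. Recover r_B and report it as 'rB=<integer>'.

m = -944
d = (14, 12);  v_rel = (2, -1),  |v_rel|² = 5
v_rel×d = (2)·(12) − (-1)·(14) = 38
since m = R²·5 − 38²:  R² = (1444 + -944) / 5 = 100
R = √100 = 10  ⇒  r_B = 10 − 8 = 2

rB=2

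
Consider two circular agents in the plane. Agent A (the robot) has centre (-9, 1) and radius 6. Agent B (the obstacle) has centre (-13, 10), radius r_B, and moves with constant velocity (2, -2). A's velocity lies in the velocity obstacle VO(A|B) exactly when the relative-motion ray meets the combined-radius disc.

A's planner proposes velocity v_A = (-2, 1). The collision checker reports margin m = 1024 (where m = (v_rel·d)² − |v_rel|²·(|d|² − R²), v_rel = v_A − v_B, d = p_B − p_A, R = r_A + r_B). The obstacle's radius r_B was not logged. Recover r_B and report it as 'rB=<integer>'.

m = 1024
d = (-4, 9);  v_rel = (-4, 3),  |v_rel|² = 25
v_rel×d = (-4)·(9) − (3)·(-4) = -24
since m = R²·25 − (-24)²:  R² = (576 + 1024) / 25 = 64
R = √64 = 8  ⇒  r_B = 8 − 6 = 2

rB=2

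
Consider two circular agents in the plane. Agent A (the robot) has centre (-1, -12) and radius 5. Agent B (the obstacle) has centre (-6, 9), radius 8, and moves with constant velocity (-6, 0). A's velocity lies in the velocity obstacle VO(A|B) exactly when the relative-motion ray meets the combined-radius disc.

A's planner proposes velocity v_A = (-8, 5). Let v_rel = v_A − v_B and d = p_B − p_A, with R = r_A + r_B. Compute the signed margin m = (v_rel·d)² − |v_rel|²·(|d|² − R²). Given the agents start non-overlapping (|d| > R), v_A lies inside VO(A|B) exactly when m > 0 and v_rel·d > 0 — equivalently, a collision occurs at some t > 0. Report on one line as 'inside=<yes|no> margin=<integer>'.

d = (-5, 21),  |d|² = 466;  R = 5+8 = 13,  c = 466−13² = 297
v_rel = (-2, 5),  |v_rel|² = 29;  v_rel·d = (-2)·(-5) + (5)·(21) = 115
29·t² − 230·t + 297 = 0  ⇒  m = 115² − 29·297 = 4612
m = 4612 > 0,  v_rel·d = 115 > 0  ⇒  inside

inside=yes margin=4612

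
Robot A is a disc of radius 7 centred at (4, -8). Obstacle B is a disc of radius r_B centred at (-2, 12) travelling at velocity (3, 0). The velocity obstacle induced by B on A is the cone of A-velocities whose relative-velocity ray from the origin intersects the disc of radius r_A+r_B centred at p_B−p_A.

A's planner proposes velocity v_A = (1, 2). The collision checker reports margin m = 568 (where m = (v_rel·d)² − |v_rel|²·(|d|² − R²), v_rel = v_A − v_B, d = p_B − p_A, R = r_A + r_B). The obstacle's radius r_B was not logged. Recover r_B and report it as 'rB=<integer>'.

m = 568
d = (-6, 20);  v_rel = (-2, 2),  |v_rel|² = 8
v_rel×d = (-2)·(20) − (2)·(-6) = -28
since m = R²·8 − (-28)²:  R² = (784 + 568) / 8 = 169
R = √169 = 13  ⇒  r_B = 13 − 7 = 6

rB=6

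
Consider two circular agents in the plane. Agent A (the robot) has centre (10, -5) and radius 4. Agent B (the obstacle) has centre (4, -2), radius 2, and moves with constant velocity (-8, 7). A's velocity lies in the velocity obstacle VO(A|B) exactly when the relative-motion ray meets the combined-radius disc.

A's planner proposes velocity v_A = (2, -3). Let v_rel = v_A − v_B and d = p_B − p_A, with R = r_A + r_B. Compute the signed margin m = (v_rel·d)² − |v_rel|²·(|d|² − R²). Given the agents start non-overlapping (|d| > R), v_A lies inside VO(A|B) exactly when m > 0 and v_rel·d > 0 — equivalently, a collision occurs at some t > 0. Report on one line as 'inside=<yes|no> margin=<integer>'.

d = (-6, 3),  |d|² = 45;  R = 4+2 = 6,  c = 45−6² = 9
v_rel = (10, -10),  |v_rel|² = 200;  v_rel·d = (10)·(-6) + (-10)·(3) = -90
200·t² + 180·t + 9 = 0  ⇒  m = (-90)² − 200·9 = 6300
m = 6300 > 0,  v_rel·d = -90 < 0  ⇒  outside

inside=no margin=6300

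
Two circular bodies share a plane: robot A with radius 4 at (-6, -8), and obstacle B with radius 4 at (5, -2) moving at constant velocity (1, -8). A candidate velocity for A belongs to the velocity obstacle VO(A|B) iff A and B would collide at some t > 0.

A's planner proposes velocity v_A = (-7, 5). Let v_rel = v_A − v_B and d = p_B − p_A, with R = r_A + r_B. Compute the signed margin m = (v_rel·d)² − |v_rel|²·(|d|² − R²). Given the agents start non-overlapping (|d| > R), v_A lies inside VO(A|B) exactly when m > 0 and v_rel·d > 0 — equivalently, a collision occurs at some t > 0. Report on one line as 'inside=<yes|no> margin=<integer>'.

d = (11, 6),  |d|² = 157;  R = 4+4 = 8,  c = 157−8² = 93
v_rel = (-8, 13),  |v_rel|² = 233;  v_rel·d = (-8)·(11) + (13)·(6) = -10
233·t² + 20·t + 93 = 0  ⇒  m = (-10)² − 233·93 = -21569
m = -21569 < 0,  v_rel·d = -10 < 0  ⇒  outside

inside=no margin=-21569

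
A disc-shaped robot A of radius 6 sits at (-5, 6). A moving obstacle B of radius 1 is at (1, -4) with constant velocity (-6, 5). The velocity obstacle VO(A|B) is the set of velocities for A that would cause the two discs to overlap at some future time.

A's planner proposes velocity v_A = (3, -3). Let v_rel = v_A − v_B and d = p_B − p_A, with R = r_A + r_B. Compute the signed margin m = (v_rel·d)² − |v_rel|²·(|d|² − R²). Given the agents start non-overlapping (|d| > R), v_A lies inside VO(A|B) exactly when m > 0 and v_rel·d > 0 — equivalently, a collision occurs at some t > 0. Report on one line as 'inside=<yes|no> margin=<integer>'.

d = (6, -10),  |d|² = 136;  R = 6+1 = 7,  c = 136−7² = 87
v_rel = (9, -8),  |v_rel|² = 145;  v_rel·d = (9)·(6) + (-8)·(-10) = 134
145·t² − 268·t + 87 = 0  ⇒  m = 134² − 145·87 = 5341
m = 5341 > 0,  v_rel·d = 134 > 0  ⇒  inside

inside=yes margin=5341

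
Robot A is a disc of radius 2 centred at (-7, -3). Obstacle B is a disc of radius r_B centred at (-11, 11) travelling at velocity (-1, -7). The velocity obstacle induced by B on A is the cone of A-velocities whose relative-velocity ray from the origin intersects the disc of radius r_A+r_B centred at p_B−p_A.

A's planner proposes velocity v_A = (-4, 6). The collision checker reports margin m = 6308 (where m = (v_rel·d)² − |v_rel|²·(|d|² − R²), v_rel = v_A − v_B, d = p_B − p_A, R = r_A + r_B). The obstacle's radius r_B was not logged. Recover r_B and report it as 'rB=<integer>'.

m = 6308
d = (-4, 14);  v_rel = (-3, 13),  |v_rel|² = 178
v_rel×d = (-3)·(14) − (13)·(-4) = 10
since m = R²·178 − 10²:  R² = (100 + 6308) / 178 = 36
R = √36 = 6  ⇒  r_B = 6 − 2 = 4

rB=4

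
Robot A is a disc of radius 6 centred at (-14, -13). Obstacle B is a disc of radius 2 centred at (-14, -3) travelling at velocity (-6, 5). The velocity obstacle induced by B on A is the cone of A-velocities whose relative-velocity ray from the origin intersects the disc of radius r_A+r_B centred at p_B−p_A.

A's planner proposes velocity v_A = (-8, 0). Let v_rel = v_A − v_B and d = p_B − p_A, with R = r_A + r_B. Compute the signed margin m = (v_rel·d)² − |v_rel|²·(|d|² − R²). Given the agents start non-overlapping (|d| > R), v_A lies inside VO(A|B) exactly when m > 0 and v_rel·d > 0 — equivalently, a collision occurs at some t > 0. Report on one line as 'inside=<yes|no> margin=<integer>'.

d = (0, 10),  |d|² = 100;  R = 6+2 = 8,  c = 100−8² = 36
v_rel = (-2, -5),  |v_rel|² = 29;  v_rel·d = (-2)·(0) + (-5)·(10) = -50
29·t² + 100·t + 36 = 0  ⇒  m = (-50)² − 29·36 = 1456
m = 1456 > 0,  v_rel·d = -50 < 0  ⇒  outside

inside=no margin=1456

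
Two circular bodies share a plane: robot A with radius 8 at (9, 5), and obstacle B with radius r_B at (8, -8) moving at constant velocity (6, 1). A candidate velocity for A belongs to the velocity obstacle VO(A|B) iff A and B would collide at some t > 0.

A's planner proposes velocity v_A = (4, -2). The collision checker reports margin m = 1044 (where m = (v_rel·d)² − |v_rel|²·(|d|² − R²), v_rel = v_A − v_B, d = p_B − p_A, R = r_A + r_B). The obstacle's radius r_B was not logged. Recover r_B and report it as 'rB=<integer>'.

m = 1044
d = (-1, -13);  v_rel = (-2, -3),  |v_rel|² = 13
v_rel×d = (-2)·(-13) − (-3)·(-1) = 23
since m = R²·13 − 23²:  R² = (529 + 1044) / 13 = 121
R = √121 = 11  ⇒  r_B = 11 − 8 = 3

rB=3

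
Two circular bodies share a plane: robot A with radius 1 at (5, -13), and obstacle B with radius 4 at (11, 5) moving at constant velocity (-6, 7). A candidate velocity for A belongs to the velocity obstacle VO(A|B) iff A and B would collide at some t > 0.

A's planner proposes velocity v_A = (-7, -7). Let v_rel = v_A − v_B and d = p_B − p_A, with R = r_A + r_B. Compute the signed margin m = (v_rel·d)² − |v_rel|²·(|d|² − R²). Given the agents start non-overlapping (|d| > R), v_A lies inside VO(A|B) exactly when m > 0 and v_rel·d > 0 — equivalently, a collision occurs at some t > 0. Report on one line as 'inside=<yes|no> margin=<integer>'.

d = (6, 18),  |d|² = 360;  R = 1+4 = 5,  c = 360−5² = 335
v_rel = (-1, -14),  |v_rel|² = 197;  v_rel·d = (-1)·(6) + (-14)·(18) = -258
197·t² + 516·t + 335 = 0  ⇒  m = (-258)² − 197·335 = 569
m = 569 > 0,  v_rel·d = -258 < 0  ⇒  outside

inside=no margin=569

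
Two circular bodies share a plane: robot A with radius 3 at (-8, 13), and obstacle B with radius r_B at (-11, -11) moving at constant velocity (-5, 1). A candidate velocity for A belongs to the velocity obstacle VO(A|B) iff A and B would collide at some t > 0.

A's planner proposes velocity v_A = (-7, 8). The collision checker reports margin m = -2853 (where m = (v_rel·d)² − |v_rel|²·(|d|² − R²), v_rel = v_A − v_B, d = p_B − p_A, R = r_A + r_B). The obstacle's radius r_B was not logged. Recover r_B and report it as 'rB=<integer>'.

m = -2853
d = (-3, -24);  v_rel = (-2, 7),  |v_rel|² = 53
v_rel×d = (-2)·(-24) − (7)·(-3) = 69
since m = R²·53 − 69²:  R² = (4761 + -2853) / 53 = 36
R = √36 = 6  ⇒  r_B = 6 − 3 = 3

rB=3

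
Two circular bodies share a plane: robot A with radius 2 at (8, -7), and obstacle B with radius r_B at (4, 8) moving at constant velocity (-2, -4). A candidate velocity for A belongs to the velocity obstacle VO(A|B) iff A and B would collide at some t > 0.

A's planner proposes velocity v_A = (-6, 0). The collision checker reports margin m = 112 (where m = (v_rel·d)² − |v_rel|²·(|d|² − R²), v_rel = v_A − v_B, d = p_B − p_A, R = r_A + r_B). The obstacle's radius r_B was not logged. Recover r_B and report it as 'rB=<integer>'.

m = 112
d = (-4, 15);  v_rel = (-4, 4),  |v_rel|² = 32
v_rel×d = (-4)·(15) − (4)·(-4) = -44
since m = R²·32 − (-44)²:  R² = (1936 + 112) / 32 = 64
R = √64 = 8  ⇒  r_B = 8 − 2 = 6

rB=6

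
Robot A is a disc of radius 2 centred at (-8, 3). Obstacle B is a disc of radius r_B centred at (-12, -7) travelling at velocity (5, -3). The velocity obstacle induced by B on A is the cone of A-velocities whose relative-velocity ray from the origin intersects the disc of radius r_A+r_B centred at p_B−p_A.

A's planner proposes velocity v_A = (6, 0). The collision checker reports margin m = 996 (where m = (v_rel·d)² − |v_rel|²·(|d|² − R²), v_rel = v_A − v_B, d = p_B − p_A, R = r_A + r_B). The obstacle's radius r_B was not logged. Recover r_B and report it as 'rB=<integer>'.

m = 996
d = (-4, -10);  v_rel = (1, 3),  |v_rel|² = 10
v_rel×d = (1)·(-10) − (3)·(-4) = 2
since m = R²·10 − 2²:  R² = (4 + 996) / 10 = 100
R = √100 = 10  ⇒  r_B = 10 − 2 = 8

rB=8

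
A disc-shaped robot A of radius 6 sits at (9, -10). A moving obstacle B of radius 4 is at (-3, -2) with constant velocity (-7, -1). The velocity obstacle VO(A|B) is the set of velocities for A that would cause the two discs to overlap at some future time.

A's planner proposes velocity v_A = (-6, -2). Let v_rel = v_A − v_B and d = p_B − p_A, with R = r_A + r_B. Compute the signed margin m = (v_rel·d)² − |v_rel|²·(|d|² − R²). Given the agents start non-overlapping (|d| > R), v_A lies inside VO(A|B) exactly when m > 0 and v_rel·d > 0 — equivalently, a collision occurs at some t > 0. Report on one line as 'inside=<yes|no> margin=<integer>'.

d = (-12, 8),  |d|² = 208;  R = 6+4 = 10,  c = 208−10² = 108
v_rel = (1, -1),  |v_rel|² = 2;  v_rel·d = (1)·(-12) + (-1)·(8) = -20
2·t² + 40·t + 108 = 0  ⇒  m = (-20)² − 2·108 = 184
m = 184 > 0,  v_rel·d = -20 < 0  ⇒  outside

inside=no margin=184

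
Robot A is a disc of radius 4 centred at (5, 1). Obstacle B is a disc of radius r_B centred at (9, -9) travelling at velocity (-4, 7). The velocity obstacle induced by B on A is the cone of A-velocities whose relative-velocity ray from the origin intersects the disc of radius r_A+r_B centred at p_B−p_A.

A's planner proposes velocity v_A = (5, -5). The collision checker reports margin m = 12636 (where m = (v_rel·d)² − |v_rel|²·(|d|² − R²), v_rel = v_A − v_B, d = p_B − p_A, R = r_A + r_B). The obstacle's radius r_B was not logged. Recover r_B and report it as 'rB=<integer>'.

m = 12636
d = (4, -10);  v_rel = (9, -12),  |v_rel|² = 225
v_rel×d = (9)·(-10) − (-12)·(4) = -42
since m = R²·225 − (-42)²:  R² = (1764 + 12636) / 225 = 64
R = √64 = 8  ⇒  r_B = 8 − 4 = 4

rB=4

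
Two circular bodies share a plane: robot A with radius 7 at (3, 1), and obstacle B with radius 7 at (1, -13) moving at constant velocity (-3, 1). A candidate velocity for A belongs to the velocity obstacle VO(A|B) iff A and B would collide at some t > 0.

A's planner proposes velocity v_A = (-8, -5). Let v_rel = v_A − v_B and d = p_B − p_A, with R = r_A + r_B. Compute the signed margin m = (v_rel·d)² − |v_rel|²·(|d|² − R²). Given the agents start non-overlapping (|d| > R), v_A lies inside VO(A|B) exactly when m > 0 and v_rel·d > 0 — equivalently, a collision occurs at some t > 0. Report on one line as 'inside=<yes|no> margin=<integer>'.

d = (-2, -14),  |d|² = 200;  R = 7+7 = 14,  c = 200−14² = 4
v_rel = (-5, -6),  |v_rel|² = 61;  v_rel·d = (-5)·(-2) + (-6)·(-14) = 94
61·t² − 188·t + 4 = 0  ⇒  m = 94² − 61·4 = 8592
m = 8592 > 0,  v_rel·d = 94 > 0  ⇒  inside

inside=yes margin=8592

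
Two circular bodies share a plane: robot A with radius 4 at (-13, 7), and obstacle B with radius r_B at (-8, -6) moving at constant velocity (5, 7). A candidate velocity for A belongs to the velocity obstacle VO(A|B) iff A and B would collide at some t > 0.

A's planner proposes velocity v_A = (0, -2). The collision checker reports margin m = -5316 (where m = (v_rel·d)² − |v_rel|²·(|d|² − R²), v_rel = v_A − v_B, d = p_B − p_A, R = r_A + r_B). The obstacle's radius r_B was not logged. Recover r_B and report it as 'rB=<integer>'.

m = -5316
d = (5, -13);  v_rel = (-5, -9),  |v_rel|² = 106
v_rel×d = (-5)·(-13) − (-9)·(5) = 110
since m = R²·106 − 110²:  R² = (12100 + -5316) / 106 = 64
R = √64 = 8  ⇒  r_B = 8 − 4 = 4

rB=4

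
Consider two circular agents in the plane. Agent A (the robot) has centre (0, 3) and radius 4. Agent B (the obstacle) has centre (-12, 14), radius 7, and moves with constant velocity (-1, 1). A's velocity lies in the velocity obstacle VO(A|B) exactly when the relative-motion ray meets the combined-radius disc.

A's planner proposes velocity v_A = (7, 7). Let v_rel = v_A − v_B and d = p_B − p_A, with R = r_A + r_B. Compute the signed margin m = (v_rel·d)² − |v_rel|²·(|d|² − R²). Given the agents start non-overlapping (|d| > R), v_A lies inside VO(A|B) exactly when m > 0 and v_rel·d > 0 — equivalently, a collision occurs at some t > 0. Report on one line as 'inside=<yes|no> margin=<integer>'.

d = (-12, 11),  |d|² = 265;  R = 4+7 = 11,  c = 265−11² = 144
v_rel = (8, 6),  |v_rel|² = 100;  v_rel·d = (8)·(-12) + (6)·(11) = -30
100·t² + 60·t + 144 = 0  ⇒  m = (-30)² − 100·144 = -13500
m = -13500 < 0,  v_rel·d = -30 < 0  ⇒  outside

inside=no margin=-13500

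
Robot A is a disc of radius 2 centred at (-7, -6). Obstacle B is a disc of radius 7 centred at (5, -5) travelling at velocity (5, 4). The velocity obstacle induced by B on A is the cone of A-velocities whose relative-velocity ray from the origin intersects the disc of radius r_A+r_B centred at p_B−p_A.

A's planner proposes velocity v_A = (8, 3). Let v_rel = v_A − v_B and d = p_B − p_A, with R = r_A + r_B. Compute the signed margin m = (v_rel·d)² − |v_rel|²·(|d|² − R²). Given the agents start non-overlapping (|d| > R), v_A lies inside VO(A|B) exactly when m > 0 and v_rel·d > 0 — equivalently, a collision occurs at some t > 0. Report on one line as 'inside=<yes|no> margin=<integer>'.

d = (12, 1),  |d|² = 145;  R = 2+7 = 9,  c = 145−9² = 64
v_rel = (3, -1),  |v_rel|² = 10;  v_rel·d = (3)·(12) + (-1)·(1) = 35
10·t² − 70·t + 64 = 0  ⇒  m = 35² − 10·64 = 585
m = 585 > 0,  v_rel·d = 35 > 0  ⇒  inside

inside=yes margin=585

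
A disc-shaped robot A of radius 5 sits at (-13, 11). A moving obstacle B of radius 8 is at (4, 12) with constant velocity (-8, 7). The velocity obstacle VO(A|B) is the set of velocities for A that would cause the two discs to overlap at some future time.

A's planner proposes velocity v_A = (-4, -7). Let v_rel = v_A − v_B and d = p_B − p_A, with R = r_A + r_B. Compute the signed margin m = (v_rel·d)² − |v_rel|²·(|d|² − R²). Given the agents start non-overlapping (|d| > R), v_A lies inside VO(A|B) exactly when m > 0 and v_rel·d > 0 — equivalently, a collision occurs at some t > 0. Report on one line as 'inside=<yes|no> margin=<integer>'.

d = (17, 1),  |d|² = 290;  R = 5+8 = 13,  c = 290−13² = 121
v_rel = (4, -14),  |v_rel|² = 212;  v_rel·d = (4)·(17) + (-14)·(1) = 54
212·t² − 108·t + 121 = 0  ⇒  m = 54² − 212·121 = -22736
m = -22736 < 0,  v_rel·d = 54 > 0  ⇒  outside

inside=no margin=-22736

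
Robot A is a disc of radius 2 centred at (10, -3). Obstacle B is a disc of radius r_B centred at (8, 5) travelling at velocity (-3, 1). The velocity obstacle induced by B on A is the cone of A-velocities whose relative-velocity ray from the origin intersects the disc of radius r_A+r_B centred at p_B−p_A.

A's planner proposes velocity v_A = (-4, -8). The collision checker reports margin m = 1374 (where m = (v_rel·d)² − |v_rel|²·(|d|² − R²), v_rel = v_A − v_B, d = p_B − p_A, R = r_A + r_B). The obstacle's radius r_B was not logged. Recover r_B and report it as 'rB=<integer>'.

m = 1374
d = (-2, 8);  v_rel = (-1, -9),  |v_rel|² = 82
v_rel×d = (-1)·(8) − (-9)·(-2) = -26
since m = R²·82 − (-26)²:  R² = (676 + 1374) / 82 = 25
R = √25 = 5  ⇒  r_B = 5 − 2 = 3

rB=3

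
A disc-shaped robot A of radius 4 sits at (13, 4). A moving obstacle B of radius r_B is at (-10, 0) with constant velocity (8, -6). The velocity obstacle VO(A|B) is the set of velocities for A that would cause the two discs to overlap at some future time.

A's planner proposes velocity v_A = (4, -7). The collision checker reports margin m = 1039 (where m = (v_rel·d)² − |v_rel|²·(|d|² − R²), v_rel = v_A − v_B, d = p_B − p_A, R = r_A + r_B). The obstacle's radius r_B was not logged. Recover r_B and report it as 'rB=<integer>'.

m = 1039
d = (-23, -4);  v_rel = (-4, -1),  |v_rel|² = 17
v_rel×d = (-4)·(-4) − (-1)·(-23) = -7
since m = R²·17 − (-7)²:  R² = (49 + 1039) / 17 = 64
R = √64 = 8  ⇒  r_B = 8 − 4 = 4

rB=4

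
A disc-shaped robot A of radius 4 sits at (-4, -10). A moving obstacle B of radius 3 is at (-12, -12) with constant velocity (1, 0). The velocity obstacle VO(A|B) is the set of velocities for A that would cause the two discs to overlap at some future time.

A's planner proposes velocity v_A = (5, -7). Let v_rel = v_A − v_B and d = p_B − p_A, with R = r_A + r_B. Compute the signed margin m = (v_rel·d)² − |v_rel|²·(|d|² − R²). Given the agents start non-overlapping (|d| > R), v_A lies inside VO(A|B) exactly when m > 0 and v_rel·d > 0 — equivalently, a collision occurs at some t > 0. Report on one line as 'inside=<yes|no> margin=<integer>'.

d = (-8, -2),  |d|² = 68;  R = 4+3 = 7,  c = 68−7² = 19
v_rel = (4, -7),  |v_rel|² = 65;  v_rel·d = (4)·(-8) + (-7)·(-2) = -18
65·t² + 36·t + 19 = 0  ⇒  m = (-18)² − 65·19 = -911
m = -911 < 0,  v_rel·d = -18 < 0  ⇒  outside

inside=no margin=-911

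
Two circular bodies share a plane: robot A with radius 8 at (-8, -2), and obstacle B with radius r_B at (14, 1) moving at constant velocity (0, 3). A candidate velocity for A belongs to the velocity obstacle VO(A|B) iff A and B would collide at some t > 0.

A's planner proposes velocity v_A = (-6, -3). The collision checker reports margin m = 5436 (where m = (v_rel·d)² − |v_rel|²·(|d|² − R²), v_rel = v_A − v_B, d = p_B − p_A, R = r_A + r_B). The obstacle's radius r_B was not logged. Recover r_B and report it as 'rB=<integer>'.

m = 5436
d = (22, 3);  v_rel = (-6, -6),  |v_rel|² = 72
v_rel×d = (-6)·(3) − (-6)·(22) = 114
since m = R²·72 − 114²:  R² = (12996 + 5436) / 72 = 256
R = √256 = 16  ⇒  r_B = 16 − 8 = 8

rB=8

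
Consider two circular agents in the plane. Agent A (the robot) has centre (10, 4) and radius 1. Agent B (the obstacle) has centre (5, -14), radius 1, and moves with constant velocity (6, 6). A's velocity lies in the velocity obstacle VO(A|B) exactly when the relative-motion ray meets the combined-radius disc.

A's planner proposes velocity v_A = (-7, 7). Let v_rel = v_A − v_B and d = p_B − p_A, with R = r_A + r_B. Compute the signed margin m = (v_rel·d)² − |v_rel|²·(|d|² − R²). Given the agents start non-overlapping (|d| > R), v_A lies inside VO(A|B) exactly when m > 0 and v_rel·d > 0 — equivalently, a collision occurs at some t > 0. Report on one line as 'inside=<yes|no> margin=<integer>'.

d = (-5, -18),  |d|² = 349;  R = 1+1 = 2,  c = 349−2² = 345
v_rel = (-13, 1),  |v_rel|² = 170;  v_rel·d = (-13)·(-5) + (1)·(-18) = 47
170·t² − 94·t + 345 = 0  ⇒  m = 47² − 170·345 = -56441
m = -56441 < 0,  v_rel·d = 47 > 0  ⇒  outside

inside=no margin=-56441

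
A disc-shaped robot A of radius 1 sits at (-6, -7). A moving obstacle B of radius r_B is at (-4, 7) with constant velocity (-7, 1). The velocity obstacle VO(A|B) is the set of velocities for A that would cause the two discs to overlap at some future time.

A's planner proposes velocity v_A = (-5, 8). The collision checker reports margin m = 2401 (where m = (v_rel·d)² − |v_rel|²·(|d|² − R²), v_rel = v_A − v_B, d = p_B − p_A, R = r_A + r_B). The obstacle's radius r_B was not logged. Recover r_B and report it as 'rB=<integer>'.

m = 2401
d = (2, 14);  v_rel = (2, 7),  |v_rel|² = 53
v_rel×d = (2)·(14) − (7)·(2) = 14
since m = R²·53 − 14²:  R² = (196 + 2401) / 53 = 49
R = √49 = 7  ⇒  r_B = 7 − 1 = 6

rB=6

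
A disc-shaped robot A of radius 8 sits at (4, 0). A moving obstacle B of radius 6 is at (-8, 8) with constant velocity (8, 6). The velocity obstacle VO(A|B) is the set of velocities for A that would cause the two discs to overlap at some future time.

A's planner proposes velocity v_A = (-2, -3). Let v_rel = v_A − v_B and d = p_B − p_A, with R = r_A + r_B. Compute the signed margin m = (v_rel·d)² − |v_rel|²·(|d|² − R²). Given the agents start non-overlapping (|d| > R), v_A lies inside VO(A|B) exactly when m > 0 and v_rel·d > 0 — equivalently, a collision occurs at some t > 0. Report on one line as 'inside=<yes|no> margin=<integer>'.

d = (-12, 8),  |d|² = 208;  R = 8+6 = 14,  c = 208−14² = 12
v_rel = (-10, -9),  |v_rel|² = 181;  v_rel·d = (-10)·(-12) + (-9)·(8) = 48
181·t² − 96·t + 12 = 0  ⇒  m = 48² − 181·12 = 132
m = 132 > 0,  v_rel·d = 48 > 0  ⇒  inside

inside=yes margin=132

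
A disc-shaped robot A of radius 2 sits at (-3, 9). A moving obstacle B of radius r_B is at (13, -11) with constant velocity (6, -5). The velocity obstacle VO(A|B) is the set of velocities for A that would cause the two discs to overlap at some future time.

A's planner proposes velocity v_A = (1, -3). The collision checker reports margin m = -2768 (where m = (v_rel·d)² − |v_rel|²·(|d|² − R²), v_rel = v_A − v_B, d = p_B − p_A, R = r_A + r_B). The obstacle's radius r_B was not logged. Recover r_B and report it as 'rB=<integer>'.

m = -2768
d = (16, -20);  v_rel = (-5, 2),  |v_rel|² = 29
v_rel×d = (-5)·(-20) − (2)·(16) = 68
since m = R²·29 − 68²:  R² = (4624 + -2768) / 29 = 64
R = √64 = 8  ⇒  r_B = 8 − 2 = 6

rB=6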